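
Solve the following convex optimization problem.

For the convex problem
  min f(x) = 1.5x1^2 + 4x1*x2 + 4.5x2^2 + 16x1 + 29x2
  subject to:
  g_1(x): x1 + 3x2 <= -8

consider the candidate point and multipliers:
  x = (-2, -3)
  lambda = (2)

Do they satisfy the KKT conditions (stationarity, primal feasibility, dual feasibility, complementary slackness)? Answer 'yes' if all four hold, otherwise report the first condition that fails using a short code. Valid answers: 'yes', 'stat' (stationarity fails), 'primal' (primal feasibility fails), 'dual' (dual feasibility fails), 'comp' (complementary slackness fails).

Gradient of f: grad f(x) = Q x + c = (-2, -6)
Constraint values g_i(x) = a_i^T x - b_i:
  g_1((-2, -3)) = -3
Stationarity residual: grad f(x) + sum_i lambda_i a_i = (0, 0)
  -> stationarity OK
Primal feasibility (all g_i <= 0): OK
Dual feasibility (all lambda_i >= 0): OK
Complementary slackness (lambda_i * g_i(x) = 0 for all i): FAILS

Verdict: the first failing condition is complementary_slackness -> comp.

comp


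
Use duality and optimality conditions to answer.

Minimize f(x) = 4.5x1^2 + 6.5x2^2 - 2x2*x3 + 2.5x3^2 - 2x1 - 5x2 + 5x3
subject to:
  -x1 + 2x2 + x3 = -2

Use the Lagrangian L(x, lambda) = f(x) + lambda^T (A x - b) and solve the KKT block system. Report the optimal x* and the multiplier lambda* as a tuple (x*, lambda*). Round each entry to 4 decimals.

Form the Lagrangian:
  L(x, lambda) = (1/2) x^T Q x + c^T x + lambda^T (A x - b)
Stationarity (grad_x L = 0): Q x + c + A^T lambda = 0.
Primal feasibility: A x = b.

This gives the KKT block system:
  [ Q   A^T ] [ x     ]   [-c ]
  [ A    0  ] [ lambda ] = [ b ]

Solving the linear system:
  x*      = (0.4163, -0.0977, -1.3884)
  lambda* = (1.7465)
  f(x*)   = -1.8965

x* = (0.4163, -0.0977, -1.3884), lambda* = (1.7465)


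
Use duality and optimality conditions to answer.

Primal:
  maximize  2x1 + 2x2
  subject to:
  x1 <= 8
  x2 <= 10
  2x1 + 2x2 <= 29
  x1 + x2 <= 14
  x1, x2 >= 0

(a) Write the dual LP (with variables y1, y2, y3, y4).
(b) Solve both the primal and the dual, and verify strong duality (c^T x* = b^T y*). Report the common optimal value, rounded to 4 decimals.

The standard primal-dual pair for 'max c^T x s.t. A x <= b, x >= 0' is:
  Dual:  min b^T y  s.t.  A^T y >= c,  y >= 0.

So the dual LP is:
  minimize  8y1 + 10y2 + 29y3 + 14y4
  subject to:
    y1 + 2y3 + y4 >= 2
    y2 + 2y3 + y4 >= 2
    y1, y2, y3, y4 >= 0

Solving the primal: x* = (4, 10).
  primal value c^T x* = 28.
Solving the dual: y* = (0, 0, 0, 2).
  dual value b^T y* = 28.
Strong duality: c^T x* = b^T y*. Confirmed.

28


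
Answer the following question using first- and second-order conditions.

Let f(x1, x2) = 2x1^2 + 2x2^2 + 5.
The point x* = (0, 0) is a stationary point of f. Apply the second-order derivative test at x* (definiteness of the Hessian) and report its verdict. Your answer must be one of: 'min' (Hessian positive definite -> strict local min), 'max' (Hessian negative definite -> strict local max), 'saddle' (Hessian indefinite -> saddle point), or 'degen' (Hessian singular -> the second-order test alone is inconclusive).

Compute the Hessian H = grad^2 f:
  H = [[4, 0], [0, 4]]
Verify stationarity: grad f(x*) = H x* + g = (0, 0).
Eigenvalues of H: 4, 4.
Both eigenvalues > 0, so H is positive definite -> x* is a strict local min.

min


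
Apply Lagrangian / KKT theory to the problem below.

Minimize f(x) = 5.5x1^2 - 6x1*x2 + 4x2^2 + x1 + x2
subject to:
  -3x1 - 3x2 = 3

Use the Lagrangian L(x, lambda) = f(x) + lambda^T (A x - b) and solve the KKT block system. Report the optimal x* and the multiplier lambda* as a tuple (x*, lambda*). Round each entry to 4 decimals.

Form the Lagrangian:
  L(x, lambda) = (1/2) x^T Q x + c^T x + lambda^T (A x - b)
Stationarity (grad_x L = 0): Q x + c + A^T lambda = 0.
Primal feasibility: A x = b.

This gives the KKT block system:
  [ Q   A^T ] [ x     ]   [-c ]
  [ A    0  ] [ lambda ] = [ b ]

Solving the linear system:
  x*      = (-0.4516, -0.5484)
  lambda* = (-0.2258)
  f(x*)   = -0.1613

x* = (-0.4516, -0.5484), lambda* = (-0.2258)


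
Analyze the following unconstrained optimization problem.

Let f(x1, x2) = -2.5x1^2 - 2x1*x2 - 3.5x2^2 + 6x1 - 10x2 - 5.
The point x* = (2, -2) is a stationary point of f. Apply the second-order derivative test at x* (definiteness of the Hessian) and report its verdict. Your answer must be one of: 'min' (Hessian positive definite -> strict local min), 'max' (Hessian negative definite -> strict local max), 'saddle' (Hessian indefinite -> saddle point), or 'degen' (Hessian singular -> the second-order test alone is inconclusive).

Compute the Hessian H = grad^2 f:
  H = [[-5, -2], [-2, -7]]
Verify stationarity: grad f(x*) = H x* + g = (0, 0).
Eigenvalues of H: -8.2361, -3.7639.
Both eigenvalues < 0, so H is negative definite -> x* is a strict local max.

max


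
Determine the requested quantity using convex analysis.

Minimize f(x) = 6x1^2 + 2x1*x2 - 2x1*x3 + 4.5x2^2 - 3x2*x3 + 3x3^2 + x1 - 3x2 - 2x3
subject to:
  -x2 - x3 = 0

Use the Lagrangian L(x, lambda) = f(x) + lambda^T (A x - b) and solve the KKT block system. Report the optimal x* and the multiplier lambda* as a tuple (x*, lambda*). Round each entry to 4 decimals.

Form the Lagrangian:
  L(x, lambda) = (1/2) x^T Q x + c^T x + lambda^T (A x - b)
Stationarity (grad_x L = 0): Q x + c + A^T lambda = 0.
Primal feasibility: A x = b.

This gives the KKT block system:
  [ Q   A^T ] [ x     ]   [-c ]
  [ A    0  ] [ lambda ] = [ b ]

Solving the linear system:
  x*      = (-0.1059, 0.0678, -0.0678)
  lambda* = (-2.3983)
  f(x*)   = -0.0869

x* = (-0.1059, 0.0678, -0.0678), lambda* = (-2.3983)


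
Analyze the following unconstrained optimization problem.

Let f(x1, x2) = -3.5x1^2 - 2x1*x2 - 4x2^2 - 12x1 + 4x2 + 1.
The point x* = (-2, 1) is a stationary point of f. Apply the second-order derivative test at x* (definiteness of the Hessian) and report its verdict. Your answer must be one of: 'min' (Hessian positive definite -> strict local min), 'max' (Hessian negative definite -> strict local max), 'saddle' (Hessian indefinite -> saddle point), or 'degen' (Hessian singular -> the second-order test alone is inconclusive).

Compute the Hessian H = grad^2 f:
  H = [[-7, -2], [-2, -8]]
Verify stationarity: grad f(x*) = H x* + g = (0, 0).
Eigenvalues of H: -9.5616, -5.4384.
Both eigenvalues < 0, so H is negative definite -> x* is a strict local max.

max


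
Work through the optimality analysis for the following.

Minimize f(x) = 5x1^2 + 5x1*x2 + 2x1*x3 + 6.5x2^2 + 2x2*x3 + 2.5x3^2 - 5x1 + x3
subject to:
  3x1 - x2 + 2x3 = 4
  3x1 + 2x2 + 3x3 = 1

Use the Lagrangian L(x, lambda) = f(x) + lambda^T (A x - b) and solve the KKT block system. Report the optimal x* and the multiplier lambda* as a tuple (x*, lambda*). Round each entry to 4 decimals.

Form the Lagrangian:
  L(x, lambda) = (1/2) x^T Q x + c^T x + lambda^T (A x - b)
Stationarity (grad_x L = 0): Q x + c + A^T lambda = 0.
Primal feasibility: A x = b.

This gives the KKT block system:
  [ Q   A^T ] [ x     ]   [-c ]
  [ A    0  ] [ lambda ] = [ b ]

Solving the linear system:
  x*      = (1.268, -0.8852, -0.3445)
  lambda* = (-2.522, 1.6671)
  f(x*)   = 0.8683

x* = (1.268, -0.8852, -0.3445), lambda* = (-2.522, 1.6671)


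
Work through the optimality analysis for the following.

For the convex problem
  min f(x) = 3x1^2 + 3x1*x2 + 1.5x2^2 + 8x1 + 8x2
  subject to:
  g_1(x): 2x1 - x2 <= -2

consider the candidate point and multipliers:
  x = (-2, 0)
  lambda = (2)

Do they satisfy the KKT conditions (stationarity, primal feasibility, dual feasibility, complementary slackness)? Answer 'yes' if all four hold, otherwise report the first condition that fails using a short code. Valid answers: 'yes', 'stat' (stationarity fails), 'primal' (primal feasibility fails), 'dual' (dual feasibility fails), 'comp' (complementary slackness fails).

Gradient of f: grad f(x) = Q x + c = (-4, 2)
Constraint values g_i(x) = a_i^T x - b_i:
  g_1((-2, 0)) = -2
Stationarity residual: grad f(x) + sum_i lambda_i a_i = (0, 0)
  -> stationarity OK
Primal feasibility (all g_i <= 0): OK
Dual feasibility (all lambda_i >= 0): OK
Complementary slackness (lambda_i * g_i(x) = 0 for all i): FAILS

Verdict: the first failing condition is complementary_slackness -> comp.

comp


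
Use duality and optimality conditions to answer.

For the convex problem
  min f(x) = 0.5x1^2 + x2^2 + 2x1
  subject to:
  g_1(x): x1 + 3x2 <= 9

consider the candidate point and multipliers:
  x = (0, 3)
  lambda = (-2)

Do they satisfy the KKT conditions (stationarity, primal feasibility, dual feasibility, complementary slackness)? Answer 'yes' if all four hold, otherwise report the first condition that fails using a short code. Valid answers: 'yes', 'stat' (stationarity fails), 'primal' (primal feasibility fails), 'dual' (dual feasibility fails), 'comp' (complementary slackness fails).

Gradient of f: grad f(x) = Q x + c = (2, 6)
Constraint values g_i(x) = a_i^T x - b_i:
  g_1((0, 3)) = 0
Stationarity residual: grad f(x) + sum_i lambda_i a_i = (0, 0)
  -> stationarity OK
Primal feasibility (all g_i <= 0): OK
Dual feasibility (all lambda_i >= 0): FAILS
Complementary slackness (lambda_i * g_i(x) = 0 for all i): OK

Verdict: the first failing condition is dual_feasibility -> dual.

dual


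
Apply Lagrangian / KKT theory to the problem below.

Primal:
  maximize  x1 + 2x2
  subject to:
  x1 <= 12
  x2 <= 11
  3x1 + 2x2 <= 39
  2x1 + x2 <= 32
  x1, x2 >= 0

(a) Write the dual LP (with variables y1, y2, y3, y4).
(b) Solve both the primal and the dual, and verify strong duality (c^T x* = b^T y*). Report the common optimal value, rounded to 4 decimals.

The standard primal-dual pair for 'max c^T x s.t. A x <= b, x >= 0' is:
  Dual:  min b^T y  s.t.  A^T y >= c,  y >= 0.

So the dual LP is:
  minimize  12y1 + 11y2 + 39y3 + 32y4
  subject to:
    y1 + 3y3 + 2y4 >= 1
    y2 + 2y3 + y4 >= 2
    y1, y2, y3, y4 >= 0

Solving the primal: x* = (5.6667, 11).
  primal value c^T x* = 27.6667.
Solving the dual: y* = (0, 1.3333, 0.3333, 0).
  dual value b^T y* = 27.6667.
Strong duality: c^T x* = b^T y*. Confirmed.

27.6667


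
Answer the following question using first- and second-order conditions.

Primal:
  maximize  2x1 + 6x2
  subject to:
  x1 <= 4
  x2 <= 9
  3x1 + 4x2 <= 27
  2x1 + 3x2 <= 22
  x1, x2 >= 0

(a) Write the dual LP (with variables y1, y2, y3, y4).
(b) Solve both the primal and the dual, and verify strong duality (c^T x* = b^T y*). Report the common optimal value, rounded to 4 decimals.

The standard primal-dual pair for 'max c^T x s.t. A x <= b, x >= 0' is:
  Dual:  min b^T y  s.t.  A^T y >= c,  y >= 0.

So the dual LP is:
  minimize  4y1 + 9y2 + 27y3 + 22y4
  subject to:
    y1 + 3y3 + 2y4 >= 2
    y2 + 4y3 + 3y4 >= 6
    y1, y2, y3, y4 >= 0

Solving the primal: x* = (0, 6.75).
  primal value c^T x* = 40.5.
Solving the dual: y* = (0, 0, 1.5, 0).
  dual value b^T y* = 40.5.
Strong duality: c^T x* = b^T y*. Confirmed.

40.5


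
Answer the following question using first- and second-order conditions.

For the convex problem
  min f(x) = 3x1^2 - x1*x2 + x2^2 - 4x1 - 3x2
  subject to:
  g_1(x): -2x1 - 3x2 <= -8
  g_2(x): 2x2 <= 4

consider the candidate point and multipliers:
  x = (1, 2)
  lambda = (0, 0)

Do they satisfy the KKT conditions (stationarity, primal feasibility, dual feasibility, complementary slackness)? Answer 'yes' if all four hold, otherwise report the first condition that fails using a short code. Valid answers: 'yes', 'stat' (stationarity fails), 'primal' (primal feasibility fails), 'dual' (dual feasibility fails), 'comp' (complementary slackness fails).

Gradient of f: grad f(x) = Q x + c = (0, 0)
Constraint values g_i(x) = a_i^T x - b_i:
  g_1((1, 2)) = 0
  g_2((1, 2)) = 0
Stationarity residual: grad f(x) + sum_i lambda_i a_i = (0, 0)
  -> stationarity OK
Primal feasibility (all g_i <= 0): OK
Dual feasibility (all lambda_i >= 0): OK
Complementary slackness (lambda_i * g_i(x) = 0 for all i): OK

Verdict: yes, KKT holds.

yes


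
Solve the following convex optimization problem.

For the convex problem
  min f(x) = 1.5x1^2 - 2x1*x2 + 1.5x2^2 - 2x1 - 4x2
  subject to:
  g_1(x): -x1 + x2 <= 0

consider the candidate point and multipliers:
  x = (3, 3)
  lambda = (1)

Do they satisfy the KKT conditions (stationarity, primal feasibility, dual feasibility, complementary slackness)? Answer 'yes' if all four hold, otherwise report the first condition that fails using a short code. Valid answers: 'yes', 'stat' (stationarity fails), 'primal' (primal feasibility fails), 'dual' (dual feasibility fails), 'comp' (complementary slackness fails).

Gradient of f: grad f(x) = Q x + c = (1, -1)
Constraint values g_i(x) = a_i^T x - b_i:
  g_1((3, 3)) = 0
Stationarity residual: grad f(x) + sum_i lambda_i a_i = (0, 0)
  -> stationarity OK
Primal feasibility (all g_i <= 0): OK
Dual feasibility (all lambda_i >= 0): OK
Complementary slackness (lambda_i * g_i(x) = 0 for all i): OK

Verdict: yes, KKT holds.

yes


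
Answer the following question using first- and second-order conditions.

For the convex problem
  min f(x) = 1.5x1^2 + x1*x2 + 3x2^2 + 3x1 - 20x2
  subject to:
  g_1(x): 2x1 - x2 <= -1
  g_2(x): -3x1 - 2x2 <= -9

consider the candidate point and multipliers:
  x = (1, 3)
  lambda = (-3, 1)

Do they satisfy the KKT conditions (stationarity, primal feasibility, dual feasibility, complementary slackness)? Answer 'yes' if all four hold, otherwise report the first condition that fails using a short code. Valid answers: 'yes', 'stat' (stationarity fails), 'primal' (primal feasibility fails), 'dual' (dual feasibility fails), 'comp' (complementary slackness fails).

Gradient of f: grad f(x) = Q x + c = (9, -1)
Constraint values g_i(x) = a_i^T x - b_i:
  g_1((1, 3)) = 0
  g_2((1, 3)) = 0
Stationarity residual: grad f(x) + sum_i lambda_i a_i = (0, 0)
  -> stationarity OK
Primal feasibility (all g_i <= 0): OK
Dual feasibility (all lambda_i >= 0): FAILS
Complementary slackness (lambda_i * g_i(x) = 0 for all i): OK

Verdict: the first failing condition is dual_feasibility -> dual.

dual


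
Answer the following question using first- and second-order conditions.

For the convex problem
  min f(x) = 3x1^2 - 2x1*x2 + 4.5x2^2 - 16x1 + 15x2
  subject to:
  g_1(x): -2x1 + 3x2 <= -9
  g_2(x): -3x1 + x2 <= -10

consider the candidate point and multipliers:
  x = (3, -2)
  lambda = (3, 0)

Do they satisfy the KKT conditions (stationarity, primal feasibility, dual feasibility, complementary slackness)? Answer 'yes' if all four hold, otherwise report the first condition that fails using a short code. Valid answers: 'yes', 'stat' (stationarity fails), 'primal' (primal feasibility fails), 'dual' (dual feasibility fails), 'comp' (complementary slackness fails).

Gradient of f: grad f(x) = Q x + c = (6, -9)
Constraint values g_i(x) = a_i^T x - b_i:
  g_1((3, -2)) = -3
  g_2((3, -2)) = -1
Stationarity residual: grad f(x) + sum_i lambda_i a_i = (0, 0)
  -> stationarity OK
Primal feasibility (all g_i <= 0): OK
Dual feasibility (all lambda_i >= 0): OK
Complementary slackness (lambda_i * g_i(x) = 0 for all i): FAILS

Verdict: the first failing condition is complementary_slackness -> comp.

comp


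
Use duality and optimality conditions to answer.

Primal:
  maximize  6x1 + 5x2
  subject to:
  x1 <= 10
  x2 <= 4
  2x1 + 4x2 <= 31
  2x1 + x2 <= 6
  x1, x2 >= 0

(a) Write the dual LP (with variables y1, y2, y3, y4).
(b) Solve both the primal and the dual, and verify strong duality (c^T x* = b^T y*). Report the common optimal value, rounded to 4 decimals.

The standard primal-dual pair for 'max c^T x s.t. A x <= b, x >= 0' is:
  Dual:  min b^T y  s.t.  A^T y >= c,  y >= 0.

So the dual LP is:
  minimize  10y1 + 4y2 + 31y3 + 6y4
  subject to:
    y1 + 2y3 + 2y4 >= 6
    y2 + 4y3 + y4 >= 5
    y1, y2, y3, y4 >= 0

Solving the primal: x* = (1, 4).
  primal value c^T x* = 26.
Solving the dual: y* = (0, 2, 0, 3).
  dual value b^T y* = 26.
Strong duality: c^T x* = b^T y*. Confirmed.

26


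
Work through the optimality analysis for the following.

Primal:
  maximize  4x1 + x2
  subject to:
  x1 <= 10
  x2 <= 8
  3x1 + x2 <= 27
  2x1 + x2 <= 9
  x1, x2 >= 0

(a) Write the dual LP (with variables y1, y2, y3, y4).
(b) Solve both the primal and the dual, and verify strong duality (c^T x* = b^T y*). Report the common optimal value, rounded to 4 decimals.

The standard primal-dual pair for 'max c^T x s.t. A x <= b, x >= 0' is:
  Dual:  min b^T y  s.t.  A^T y >= c,  y >= 0.

So the dual LP is:
  minimize  10y1 + 8y2 + 27y3 + 9y4
  subject to:
    y1 + 3y3 + 2y4 >= 4
    y2 + y3 + y4 >= 1
    y1, y2, y3, y4 >= 0

Solving the primal: x* = (4.5, 0).
  primal value c^T x* = 18.
Solving the dual: y* = (0, 0, 0, 2).
  dual value b^T y* = 18.
Strong duality: c^T x* = b^T y*. Confirmed.

18


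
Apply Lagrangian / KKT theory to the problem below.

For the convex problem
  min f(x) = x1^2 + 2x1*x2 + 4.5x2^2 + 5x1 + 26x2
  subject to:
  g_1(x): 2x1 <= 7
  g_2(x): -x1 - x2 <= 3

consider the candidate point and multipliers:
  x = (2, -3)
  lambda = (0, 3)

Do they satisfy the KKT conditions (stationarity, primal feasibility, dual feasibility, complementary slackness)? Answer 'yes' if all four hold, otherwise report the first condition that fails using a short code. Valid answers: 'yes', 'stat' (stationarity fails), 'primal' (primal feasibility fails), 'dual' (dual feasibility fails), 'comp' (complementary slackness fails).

Gradient of f: grad f(x) = Q x + c = (3, 3)
Constraint values g_i(x) = a_i^T x - b_i:
  g_1((2, -3)) = -3
  g_2((2, -3)) = -2
Stationarity residual: grad f(x) + sum_i lambda_i a_i = (0, 0)
  -> stationarity OK
Primal feasibility (all g_i <= 0): OK
Dual feasibility (all lambda_i >= 0): OK
Complementary slackness (lambda_i * g_i(x) = 0 for all i): FAILS

Verdict: the first failing condition is complementary_slackness -> comp.

comp


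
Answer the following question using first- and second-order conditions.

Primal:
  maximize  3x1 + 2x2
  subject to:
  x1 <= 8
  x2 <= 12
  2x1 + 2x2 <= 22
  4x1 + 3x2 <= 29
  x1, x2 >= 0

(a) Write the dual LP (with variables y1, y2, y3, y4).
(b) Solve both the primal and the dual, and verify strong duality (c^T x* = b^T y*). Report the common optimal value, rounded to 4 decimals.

The standard primal-dual pair for 'max c^T x s.t. A x <= b, x >= 0' is:
  Dual:  min b^T y  s.t.  A^T y >= c,  y >= 0.

So the dual LP is:
  minimize  8y1 + 12y2 + 22y3 + 29y4
  subject to:
    y1 + 2y3 + 4y4 >= 3
    y2 + 2y3 + 3y4 >= 2
    y1, y2, y3, y4 >= 0

Solving the primal: x* = (7.25, 0).
  primal value c^T x* = 21.75.
Solving the dual: y* = (0, 0, 0, 0.75).
  dual value b^T y* = 21.75.
Strong duality: c^T x* = b^T y*. Confirmed.

21.75


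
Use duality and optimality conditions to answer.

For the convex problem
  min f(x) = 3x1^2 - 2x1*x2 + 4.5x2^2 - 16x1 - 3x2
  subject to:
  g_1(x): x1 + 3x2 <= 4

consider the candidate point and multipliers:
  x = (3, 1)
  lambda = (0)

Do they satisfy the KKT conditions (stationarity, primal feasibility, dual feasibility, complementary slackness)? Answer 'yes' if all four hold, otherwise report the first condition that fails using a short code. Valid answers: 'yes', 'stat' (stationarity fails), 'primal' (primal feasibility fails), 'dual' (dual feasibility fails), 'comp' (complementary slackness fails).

Gradient of f: grad f(x) = Q x + c = (0, 0)
Constraint values g_i(x) = a_i^T x - b_i:
  g_1((3, 1)) = 2
Stationarity residual: grad f(x) + sum_i lambda_i a_i = (0, 0)
  -> stationarity OK
Primal feasibility (all g_i <= 0): FAILS
Dual feasibility (all lambda_i >= 0): OK
Complementary slackness (lambda_i * g_i(x) = 0 for all i): OK

Verdict: the first failing condition is primal_feasibility -> primal.

primal


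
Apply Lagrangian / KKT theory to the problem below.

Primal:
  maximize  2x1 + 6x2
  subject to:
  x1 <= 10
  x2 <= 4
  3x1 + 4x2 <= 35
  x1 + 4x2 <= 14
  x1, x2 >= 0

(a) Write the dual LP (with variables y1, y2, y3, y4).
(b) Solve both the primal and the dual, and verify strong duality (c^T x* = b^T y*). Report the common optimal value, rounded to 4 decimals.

The standard primal-dual pair for 'max c^T x s.t. A x <= b, x >= 0' is:
  Dual:  min b^T y  s.t.  A^T y >= c,  y >= 0.

So the dual LP is:
  minimize  10y1 + 4y2 + 35y3 + 14y4
  subject to:
    y1 + 3y3 + y4 >= 2
    y2 + 4y3 + 4y4 >= 6
    y1, y2, y3, y4 >= 0

Solving the primal: x* = (10, 1).
  primal value c^T x* = 26.
Solving the dual: y* = (0.5, 0, 0, 1.5).
  dual value b^T y* = 26.
Strong duality: c^T x* = b^T y*. Confirmed.

26


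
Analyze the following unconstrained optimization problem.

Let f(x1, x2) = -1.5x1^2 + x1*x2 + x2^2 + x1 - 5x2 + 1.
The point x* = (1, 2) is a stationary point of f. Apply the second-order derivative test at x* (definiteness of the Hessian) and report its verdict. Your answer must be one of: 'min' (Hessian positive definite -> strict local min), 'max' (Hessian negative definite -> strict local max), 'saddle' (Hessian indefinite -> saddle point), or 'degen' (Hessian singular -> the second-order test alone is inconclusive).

Compute the Hessian H = grad^2 f:
  H = [[-3, 1], [1, 2]]
Verify stationarity: grad f(x*) = H x* + g = (0, 0).
Eigenvalues of H: -3.1926, 2.1926.
Eigenvalues have mixed signs, so H is indefinite -> x* is a saddle point.

saddle


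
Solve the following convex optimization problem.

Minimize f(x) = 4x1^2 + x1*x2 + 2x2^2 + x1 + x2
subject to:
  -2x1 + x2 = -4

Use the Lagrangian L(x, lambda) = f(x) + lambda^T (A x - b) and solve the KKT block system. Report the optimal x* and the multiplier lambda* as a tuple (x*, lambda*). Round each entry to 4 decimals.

Form the Lagrangian:
  L(x, lambda) = (1/2) x^T Q x + c^T x + lambda^T (A x - b)
Stationarity (grad_x L = 0): Q x + c + A^T lambda = 0.
Primal feasibility: A x = b.

This gives the KKT block system:
  [ Q   A^T ] [ x     ]   [-c ]
  [ A    0  ] [ lambda ] = [ b ]

Solving the linear system:
  x*      = (1.1786, -1.6429)
  lambda* = (4.3929)
  f(x*)   = 8.5536

x* = (1.1786, -1.6429), lambda* = (4.3929)


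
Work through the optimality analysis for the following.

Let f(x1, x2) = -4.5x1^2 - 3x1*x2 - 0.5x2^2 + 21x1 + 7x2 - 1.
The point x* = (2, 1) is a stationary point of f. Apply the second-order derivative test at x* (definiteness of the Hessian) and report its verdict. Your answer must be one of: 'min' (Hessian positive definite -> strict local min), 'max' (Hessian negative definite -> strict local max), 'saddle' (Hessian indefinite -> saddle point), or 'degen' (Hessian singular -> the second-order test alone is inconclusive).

Compute the Hessian H = grad^2 f:
  H = [[-9, -3], [-3, -1]]
Verify stationarity: grad f(x*) = H x* + g = (0, 0).
Eigenvalues of H: -10, 0.
H has a zero eigenvalue (singular; negative semidefinite but not definite), so H is neither positive definite, negative definite, nor indefinite. The second-order test alone is inconclusive -> degen.
(Indeed, f is constant along the null direction of H through x*, so x* is not a strict local extremum.)

degen


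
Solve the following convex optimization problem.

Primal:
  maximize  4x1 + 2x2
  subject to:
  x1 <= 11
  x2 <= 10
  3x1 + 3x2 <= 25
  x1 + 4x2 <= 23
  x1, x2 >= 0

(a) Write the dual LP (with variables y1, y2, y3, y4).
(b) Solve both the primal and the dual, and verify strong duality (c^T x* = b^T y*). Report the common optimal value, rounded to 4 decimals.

The standard primal-dual pair for 'max c^T x s.t. A x <= b, x >= 0' is:
  Dual:  min b^T y  s.t.  A^T y >= c,  y >= 0.

So the dual LP is:
  minimize  11y1 + 10y2 + 25y3 + 23y4
  subject to:
    y1 + 3y3 + y4 >= 4
    y2 + 3y3 + 4y4 >= 2
    y1, y2, y3, y4 >= 0

Solving the primal: x* = (8.3333, 0).
  primal value c^T x* = 33.3333.
Solving the dual: y* = (0, 0, 1.3333, 0).
  dual value b^T y* = 33.3333.
Strong duality: c^T x* = b^T y*. Confirmed.

33.3333


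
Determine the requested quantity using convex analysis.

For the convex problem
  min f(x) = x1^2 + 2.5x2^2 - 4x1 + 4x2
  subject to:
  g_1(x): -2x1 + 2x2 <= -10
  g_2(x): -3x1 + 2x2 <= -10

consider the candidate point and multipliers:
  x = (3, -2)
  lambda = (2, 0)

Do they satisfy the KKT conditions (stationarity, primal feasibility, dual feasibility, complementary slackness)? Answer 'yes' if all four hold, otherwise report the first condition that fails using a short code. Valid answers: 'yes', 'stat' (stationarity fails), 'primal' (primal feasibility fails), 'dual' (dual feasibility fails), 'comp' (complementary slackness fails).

Gradient of f: grad f(x) = Q x + c = (2, -6)
Constraint values g_i(x) = a_i^T x - b_i:
  g_1((3, -2)) = 0
  g_2((3, -2)) = -3
Stationarity residual: grad f(x) + sum_i lambda_i a_i = (-2, -2)
  -> stationarity FAILS
Primal feasibility (all g_i <= 0): OK
Dual feasibility (all lambda_i >= 0): OK
Complementary slackness (lambda_i * g_i(x) = 0 for all i): OK

Verdict: the first failing condition is stationarity -> stat.

stat


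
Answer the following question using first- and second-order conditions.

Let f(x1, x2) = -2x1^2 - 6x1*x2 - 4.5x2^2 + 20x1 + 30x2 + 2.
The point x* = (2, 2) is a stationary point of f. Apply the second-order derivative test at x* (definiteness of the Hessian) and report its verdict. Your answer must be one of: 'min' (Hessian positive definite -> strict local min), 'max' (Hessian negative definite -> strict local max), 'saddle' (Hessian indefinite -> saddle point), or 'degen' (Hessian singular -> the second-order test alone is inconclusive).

Compute the Hessian H = grad^2 f:
  H = [[-4, -6], [-6, -9]]
Verify stationarity: grad f(x*) = H x* + g = (0, 0).
Eigenvalues of H: -13, 0.
H has a zero eigenvalue (singular; negative semidefinite but not definite), so H is neither positive definite, negative definite, nor indefinite. The second-order test alone is inconclusive -> degen.
(Indeed, f is constant along the null direction of H through x*, so x* is not a strict local extremum.)

degen


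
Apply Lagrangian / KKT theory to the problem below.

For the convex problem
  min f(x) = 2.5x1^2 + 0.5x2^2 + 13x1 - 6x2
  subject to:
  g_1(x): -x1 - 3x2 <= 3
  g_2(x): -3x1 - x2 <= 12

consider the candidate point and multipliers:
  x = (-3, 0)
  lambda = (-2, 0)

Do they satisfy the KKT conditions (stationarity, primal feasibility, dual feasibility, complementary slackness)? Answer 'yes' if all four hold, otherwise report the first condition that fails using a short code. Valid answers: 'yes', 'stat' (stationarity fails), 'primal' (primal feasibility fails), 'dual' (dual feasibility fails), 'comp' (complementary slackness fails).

Gradient of f: grad f(x) = Q x + c = (-2, -6)
Constraint values g_i(x) = a_i^T x - b_i:
  g_1((-3, 0)) = 0
  g_2((-3, 0)) = -3
Stationarity residual: grad f(x) + sum_i lambda_i a_i = (0, 0)
  -> stationarity OK
Primal feasibility (all g_i <= 0): OK
Dual feasibility (all lambda_i >= 0): FAILS
Complementary slackness (lambda_i * g_i(x) = 0 for all i): OK

Verdict: the first failing condition is dual_feasibility -> dual.

dual


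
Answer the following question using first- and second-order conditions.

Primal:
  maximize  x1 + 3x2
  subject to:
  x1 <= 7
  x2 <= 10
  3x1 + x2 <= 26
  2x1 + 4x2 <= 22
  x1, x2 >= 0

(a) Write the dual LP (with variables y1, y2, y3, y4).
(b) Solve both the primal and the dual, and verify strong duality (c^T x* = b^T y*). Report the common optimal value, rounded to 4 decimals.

The standard primal-dual pair for 'max c^T x s.t. A x <= b, x >= 0' is:
  Dual:  min b^T y  s.t.  A^T y >= c,  y >= 0.

So the dual LP is:
  minimize  7y1 + 10y2 + 26y3 + 22y4
  subject to:
    y1 + 3y3 + 2y4 >= 1
    y2 + y3 + 4y4 >= 3
    y1, y2, y3, y4 >= 0

Solving the primal: x* = (0, 5.5).
  primal value c^T x* = 16.5.
Solving the dual: y* = (0, 0, 0, 0.75).
  dual value b^T y* = 16.5.
Strong duality: c^T x* = b^T y*. Confirmed.

16.5


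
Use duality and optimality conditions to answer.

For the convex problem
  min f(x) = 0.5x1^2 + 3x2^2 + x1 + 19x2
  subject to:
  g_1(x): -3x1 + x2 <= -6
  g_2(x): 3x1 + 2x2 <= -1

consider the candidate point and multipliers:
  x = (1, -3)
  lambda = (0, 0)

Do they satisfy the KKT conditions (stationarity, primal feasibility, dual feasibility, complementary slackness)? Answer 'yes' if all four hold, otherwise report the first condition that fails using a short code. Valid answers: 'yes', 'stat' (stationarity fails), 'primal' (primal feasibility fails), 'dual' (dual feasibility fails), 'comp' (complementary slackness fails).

Gradient of f: grad f(x) = Q x + c = (2, 1)
Constraint values g_i(x) = a_i^T x - b_i:
  g_1((1, -3)) = 0
  g_2((1, -3)) = -2
Stationarity residual: grad f(x) + sum_i lambda_i a_i = (2, 1)
  -> stationarity FAILS
Primal feasibility (all g_i <= 0): OK
Dual feasibility (all lambda_i >= 0): OK
Complementary slackness (lambda_i * g_i(x) = 0 for all i): OK

Verdict: the first failing condition is stationarity -> stat.

stat


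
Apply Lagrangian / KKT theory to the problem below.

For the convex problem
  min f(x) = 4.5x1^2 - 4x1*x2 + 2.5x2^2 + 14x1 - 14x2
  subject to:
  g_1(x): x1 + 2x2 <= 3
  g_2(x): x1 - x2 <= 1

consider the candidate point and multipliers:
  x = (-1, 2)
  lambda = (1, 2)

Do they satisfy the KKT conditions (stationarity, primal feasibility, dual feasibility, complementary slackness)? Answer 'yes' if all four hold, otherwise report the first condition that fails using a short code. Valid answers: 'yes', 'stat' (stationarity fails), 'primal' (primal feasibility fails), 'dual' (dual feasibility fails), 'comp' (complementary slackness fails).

Gradient of f: grad f(x) = Q x + c = (-3, 0)
Constraint values g_i(x) = a_i^T x - b_i:
  g_1((-1, 2)) = 0
  g_2((-1, 2)) = -4
Stationarity residual: grad f(x) + sum_i lambda_i a_i = (0, 0)
  -> stationarity OK
Primal feasibility (all g_i <= 0): OK
Dual feasibility (all lambda_i >= 0): OK
Complementary slackness (lambda_i * g_i(x) = 0 for all i): FAILS

Verdict: the first failing condition is complementary_slackness -> comp.

comp


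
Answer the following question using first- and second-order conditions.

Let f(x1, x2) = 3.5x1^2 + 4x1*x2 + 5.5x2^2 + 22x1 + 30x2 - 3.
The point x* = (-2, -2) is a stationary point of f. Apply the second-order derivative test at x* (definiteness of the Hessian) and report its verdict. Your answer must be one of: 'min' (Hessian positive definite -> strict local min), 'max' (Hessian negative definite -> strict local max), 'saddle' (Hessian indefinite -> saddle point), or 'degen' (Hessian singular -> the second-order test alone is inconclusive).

Compute the Hessian H = grad^2 f:
  H = [[7, 4], [4, 11]]
Verify stationarity: grad f(x*) = H x* + g = (0, 0).
Eigenvalues of H: 4.5279, 13.4721.
Both eigenvalues > 0, so H is positive definite -> x* is a strict local min.

min


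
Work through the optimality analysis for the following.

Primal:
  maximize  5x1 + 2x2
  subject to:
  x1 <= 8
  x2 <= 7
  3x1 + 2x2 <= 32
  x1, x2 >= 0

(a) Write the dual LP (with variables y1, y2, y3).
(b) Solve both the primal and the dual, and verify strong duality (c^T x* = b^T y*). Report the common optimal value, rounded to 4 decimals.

The standard primal-dual pair for 'max c^T x s.t. A x <= b, x >= 0' is:
  Dual:  min b^T y  s.t.  A^T y >= c,  y >= 0.

So the dual LP is:
  minimize  8y1 + 7y2 + 32y3
  subject to:
    y1 + 3y3 >= 5
    y2 + 2y3 >= 2
    y1, y2, y3 >= 0

Solving the primal: x* = (8, 4).
  primal value c^T x* = 48.
Solving the dual: y* = (2, 0, 1).
  dual value b^T y* = 48.
Strong duality: c^T x* = b^T y*. Confirmed.

48


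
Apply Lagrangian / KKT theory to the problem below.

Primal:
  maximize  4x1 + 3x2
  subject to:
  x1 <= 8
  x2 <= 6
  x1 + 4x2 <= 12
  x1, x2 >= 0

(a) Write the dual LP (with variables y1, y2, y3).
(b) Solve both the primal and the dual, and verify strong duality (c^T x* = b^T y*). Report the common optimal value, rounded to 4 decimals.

The standard primal-dual pair for 'max c^T x s.t. A x <= b, x >= 0' is:
  Dual:  min b^T y  s.t.  A^T y >= c,  y >= 0.

So the dual LP is:
  minimize  8y1 + 6y2 + 12y3
  subject to:
    y1 + y3 >= 4
    y2 + 4y3 >= 3
    y1, y2, y3 >= 0

Solving the primal: x* = (8, 1).
  primal value c^T x* = 35.
Solving the dual: y* = (3.25, 0, 0.75).
  dual value b^T y* = 35.
Strong duality: c^T x* = b^T y*. Confirmed.

35


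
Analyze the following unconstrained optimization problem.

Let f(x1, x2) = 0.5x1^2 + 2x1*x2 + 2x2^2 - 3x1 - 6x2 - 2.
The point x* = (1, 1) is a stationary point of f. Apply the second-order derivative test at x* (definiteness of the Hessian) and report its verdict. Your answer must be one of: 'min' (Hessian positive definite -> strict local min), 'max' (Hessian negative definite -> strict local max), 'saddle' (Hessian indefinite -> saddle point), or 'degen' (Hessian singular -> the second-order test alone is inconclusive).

Compute the Hessian H = grad^2 f:
  H = [[1, 2], [2, 4]]
Verify stationarity: grad f(x*) = H x* + g = (0, 0).
Eigenvalues of H: 0, 5.
H has a zero eigenvalue (singular; positive semidefinite but not definite), so H is neither positive definite, negative definite, nor indefinite. The second-order test alone is inconclusive -> degen.
(Indeed, f is constant along the null direction of H through x*, so x* is not a strict local extremum.)

degen


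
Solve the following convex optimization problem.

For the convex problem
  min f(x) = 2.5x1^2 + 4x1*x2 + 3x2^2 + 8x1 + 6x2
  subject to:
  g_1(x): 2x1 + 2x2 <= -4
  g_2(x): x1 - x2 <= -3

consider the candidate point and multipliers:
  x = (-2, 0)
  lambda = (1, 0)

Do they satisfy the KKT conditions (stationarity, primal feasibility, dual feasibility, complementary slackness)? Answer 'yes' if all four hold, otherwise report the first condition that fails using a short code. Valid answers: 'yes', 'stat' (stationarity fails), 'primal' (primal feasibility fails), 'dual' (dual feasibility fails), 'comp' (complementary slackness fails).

Gradient of f: grad f(x) = Q x + c = (-2, -2)
Constraint values g_i(x) = a_i^T x - b_i:
  g_1((-2, 0)) = 0
  g_2((-2, 0)) = 1
Stationarity residual: grad f(x) + sum_i lambda_i a_i = (0, 0)
  -> stationarity OK
Primal feasibility (all g_i <= 0): FAILS
Dual feasibility (all lambda_i >= 0): OK
Complementary slackness (lambda_i * g_i(x) = 0 for all i): OK

Verdict: the first failing condition is primal_feasibility -> primal.

primal


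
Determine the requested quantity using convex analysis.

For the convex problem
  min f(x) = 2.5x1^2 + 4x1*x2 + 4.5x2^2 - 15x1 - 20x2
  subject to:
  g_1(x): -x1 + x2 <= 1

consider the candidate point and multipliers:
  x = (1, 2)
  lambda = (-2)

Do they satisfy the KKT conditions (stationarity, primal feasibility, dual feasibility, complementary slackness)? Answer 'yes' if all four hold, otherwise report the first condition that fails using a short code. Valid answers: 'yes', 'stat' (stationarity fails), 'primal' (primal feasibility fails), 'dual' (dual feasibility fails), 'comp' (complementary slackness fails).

Gradient of f: grad f(x) = Q x + c = (-2, 2)
Constraint values g_i(x) = a_i^T x - b_i:
  g_1((1, 2)) = 0
Stationarity residual: grad f(x) + sum_i lambda_i a_i = (0, 0)
  -> stationarity OK
Primal feasibility (all g_i <= 0): OK
Dual feasibility (all lambda_i >= 0): FAILS
Complementary slackness (lambda_i * g_i(x) = 0 for all i): OK

Verdict: the first failing condition is dual_feasibility -> dual.

dual


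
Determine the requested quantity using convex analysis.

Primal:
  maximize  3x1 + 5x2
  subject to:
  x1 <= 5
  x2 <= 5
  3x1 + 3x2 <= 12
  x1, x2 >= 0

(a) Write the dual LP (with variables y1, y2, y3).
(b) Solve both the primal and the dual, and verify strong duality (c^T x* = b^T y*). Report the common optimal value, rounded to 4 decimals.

The standard primal-dual pair for 'max c^T x s.t. A x <= b, x >= 0' is:
  Dual:  min b^T y  s.t.  A^T y >= c,  y >= 0.

So the dual LP is:
  minimize  5y1 + 5y2 + 12y3
  subject to:
    y1 + 3y3 >= 3
    y2 + 3y3 >= 5
    y1, y2, y3 >= 0

Solving the primal: x* = (0, 4).
  primal value c^T x* = 20.
Solving the dual: y* = (0, 0, 1.6667).
  dual value b^T y* = 20.
Strong duality: c^T x* = b^T y*. Confirmed.

20


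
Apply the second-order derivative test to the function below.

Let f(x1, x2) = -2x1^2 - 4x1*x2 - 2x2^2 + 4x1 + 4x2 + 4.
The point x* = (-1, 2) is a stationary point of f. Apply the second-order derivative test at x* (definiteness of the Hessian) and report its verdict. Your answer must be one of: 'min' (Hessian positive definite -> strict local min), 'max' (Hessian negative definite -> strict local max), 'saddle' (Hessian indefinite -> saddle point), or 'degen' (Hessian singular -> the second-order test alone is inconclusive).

Compute the Hessian H = grad^2 f:
  H = [[-4, -4], [-4, -4]]
Verify stationarity: grad f(x*) = H x* + g = (0, 0).
Eigenvalues of H: -8, 0.
H has a zero eigenvalue (singular; negative semidefinite but not definite), so H is neither positive definite, negative definite, nor indefinite. The second-order test alone is inconclusive -> degen.
(Indeed, f is constant along the null direction of H through x*, so x* is not a strict local extremum.)

degen


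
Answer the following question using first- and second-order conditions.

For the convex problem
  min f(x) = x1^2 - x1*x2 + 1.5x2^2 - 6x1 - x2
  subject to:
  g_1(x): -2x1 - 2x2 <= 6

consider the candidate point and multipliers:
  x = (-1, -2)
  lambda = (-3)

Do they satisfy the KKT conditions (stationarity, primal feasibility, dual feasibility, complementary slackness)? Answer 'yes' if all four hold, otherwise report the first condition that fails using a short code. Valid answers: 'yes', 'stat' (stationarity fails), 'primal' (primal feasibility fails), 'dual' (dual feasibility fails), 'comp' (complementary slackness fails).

Gradient of f: grad f(x) = Q x + c = (-6, -6)
Constraint values g_i(x) = a_i^T x - b_i:
  g_1((-1, -2)) = 0
Stationarity residual: grad f(x) + sum_i lambda_i a_i = (0, 0)
  -> stationarity OK
Primal feasibility (all g_i <= 0): OK
Dual feasibility (all lambda_i >= 0): FAILS
Complementary slackness (lambda_i * g_i(x) = 0 for all i): OK

Verdict: the first failing condition is dual_feasibility -> dual.

dual


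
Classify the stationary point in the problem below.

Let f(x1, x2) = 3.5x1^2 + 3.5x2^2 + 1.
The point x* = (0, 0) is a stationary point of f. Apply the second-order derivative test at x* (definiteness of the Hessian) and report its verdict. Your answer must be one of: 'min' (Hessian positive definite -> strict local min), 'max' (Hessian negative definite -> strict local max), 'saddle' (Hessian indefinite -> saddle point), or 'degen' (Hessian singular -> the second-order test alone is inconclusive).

Compute the Hessian H = grad^2 f:
  H = [[7, 0], [0, 7]]
Verify stationarity: grad f(x*) = H x* + g = (0, 0).
Eigenvalues of H: 7, 7.
Both eigenvalues > 0, so H is positive definite -> x* is a strict local min.

min


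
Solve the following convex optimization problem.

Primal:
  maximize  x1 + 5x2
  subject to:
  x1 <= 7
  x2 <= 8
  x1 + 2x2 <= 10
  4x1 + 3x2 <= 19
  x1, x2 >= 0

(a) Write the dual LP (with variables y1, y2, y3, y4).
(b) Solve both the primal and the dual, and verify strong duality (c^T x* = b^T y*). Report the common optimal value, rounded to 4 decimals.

The standard primal-dual pair for 'max c^T x s.t. A x <= b, x >= 0' is:
  Dual:  min b^T y  s.t.  A^T y >= c,  y >= 0.

So the dual LP is:
  minimize  7y1 + 8y2 + 10y3 + 19y4
  subject to:
    y1 + y3 + 4y4 >= 1
    y2 + 2y3 + 3y4 >= 5
    y1, y2, y3, y4 >= 0

Solving the primal: x* = (0, 5).
  primal value c^T x* = 25.
Solving the dual: y* = (0, 0, 2.5, 0).
  dual value b^T y* = 25.
Strong duality: c^T x* = b^T y*. Confirmed.

25


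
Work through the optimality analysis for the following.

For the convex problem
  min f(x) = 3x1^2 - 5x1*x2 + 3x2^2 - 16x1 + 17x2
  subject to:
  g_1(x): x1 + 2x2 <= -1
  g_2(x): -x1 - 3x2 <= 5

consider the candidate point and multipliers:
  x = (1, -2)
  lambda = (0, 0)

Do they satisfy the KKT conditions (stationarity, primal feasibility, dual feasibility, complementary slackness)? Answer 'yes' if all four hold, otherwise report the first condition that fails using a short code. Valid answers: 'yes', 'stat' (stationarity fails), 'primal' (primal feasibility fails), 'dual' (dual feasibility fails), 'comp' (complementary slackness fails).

Gradient of f: grad f(x) = Q x + c = (0, 0)
Constraint values g_i(x) = a_i^T x - b_i:
  g_1((1, -2)) = -2
  g_2((1, -2)) = 0
Stationarity residual: grad f(x) + sum_i lambda_i a_i = (0, 0)
  -> stationarity OK
Primal feasibility (all g_i <= 0): OK
Dual feasibility (all lambda_i >= 0): OK
Complementary slackness (lambda_i * g_i(x) = 0 for all i): OK

Verdict: yes, KKT holds.

yes
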